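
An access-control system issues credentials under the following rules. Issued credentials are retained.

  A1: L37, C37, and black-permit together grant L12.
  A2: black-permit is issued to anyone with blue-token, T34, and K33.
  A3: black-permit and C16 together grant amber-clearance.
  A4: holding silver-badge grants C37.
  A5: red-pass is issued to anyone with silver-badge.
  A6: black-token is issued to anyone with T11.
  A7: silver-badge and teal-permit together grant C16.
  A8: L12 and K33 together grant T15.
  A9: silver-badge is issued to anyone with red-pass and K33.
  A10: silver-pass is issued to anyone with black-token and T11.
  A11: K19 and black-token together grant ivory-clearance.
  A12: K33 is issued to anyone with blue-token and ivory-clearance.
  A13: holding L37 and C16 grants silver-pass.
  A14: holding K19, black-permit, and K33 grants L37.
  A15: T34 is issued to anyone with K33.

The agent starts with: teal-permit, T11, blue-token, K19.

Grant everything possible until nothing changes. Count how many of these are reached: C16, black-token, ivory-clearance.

Holding T11 grants black-token (A6).
Holding K19 and black-token grants ivory-clearance (A11).
C16 would need silver-badge and teal-permit (A7), but silver-badge is never granted.
black-token: reached.
ivory-clearance: reached.
Reached: black-token and ivory-clearance — 2 of the 3.

2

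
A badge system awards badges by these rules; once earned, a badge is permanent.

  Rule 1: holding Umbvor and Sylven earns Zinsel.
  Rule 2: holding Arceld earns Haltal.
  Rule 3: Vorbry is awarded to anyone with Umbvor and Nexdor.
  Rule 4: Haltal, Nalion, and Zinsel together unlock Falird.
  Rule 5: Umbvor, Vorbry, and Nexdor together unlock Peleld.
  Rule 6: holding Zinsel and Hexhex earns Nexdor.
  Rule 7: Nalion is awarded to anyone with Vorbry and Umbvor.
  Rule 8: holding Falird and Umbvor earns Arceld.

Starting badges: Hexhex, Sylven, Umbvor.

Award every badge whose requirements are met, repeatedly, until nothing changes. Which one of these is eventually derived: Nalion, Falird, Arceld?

With Umbvor and Sylven, Zinsel is earned (Rule 1).
With Zinsel and Hexhex, Nexdor is earned (Rule 6).
With Umbvor and Nexdor, Vorbry is earned (Rule 3).
With Vorbry and Umbvor, Nalion is earned (Rule 7).
Falird would need Haltal, Nalion, and Zinsel (Rule 4), but Haltal is never earned. Arceld would need Falird and Umbvor (Rule 8), but Falird is never earned.

Nalion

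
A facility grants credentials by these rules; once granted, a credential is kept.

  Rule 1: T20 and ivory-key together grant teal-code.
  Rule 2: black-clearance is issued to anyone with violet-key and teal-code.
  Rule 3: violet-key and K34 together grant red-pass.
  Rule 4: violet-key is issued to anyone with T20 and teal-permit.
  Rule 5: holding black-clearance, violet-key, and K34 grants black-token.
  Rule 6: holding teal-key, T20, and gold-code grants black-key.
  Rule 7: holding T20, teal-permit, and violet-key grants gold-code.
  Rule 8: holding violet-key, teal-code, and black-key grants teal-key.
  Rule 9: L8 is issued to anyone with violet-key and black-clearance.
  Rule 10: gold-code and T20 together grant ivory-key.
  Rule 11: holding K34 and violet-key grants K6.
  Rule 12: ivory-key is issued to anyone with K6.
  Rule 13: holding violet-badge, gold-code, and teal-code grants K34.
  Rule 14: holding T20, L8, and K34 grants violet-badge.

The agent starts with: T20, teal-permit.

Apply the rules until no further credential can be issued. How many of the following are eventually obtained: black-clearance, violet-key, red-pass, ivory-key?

3

Holding T20 and teal-permit grants violet-key (Rule 4).
Holding T20, teal-permit, and violet-key grants gold-code (Rule 7).
Holding gold-code and T20 grants ivory-key (Rule 10).
Holding T20 and ivory-key grants teal-code (Rule 1).
Holding violet-key and teal-code grants black-clearance (Rule 2).
black-clearance: reached.
violet-key: reached.
red-pass would need violet-key and K34 (Rule 3), but K34 is never granted.
ivory-key: reached.
Reached: black-clearance, violet-key, and ivory-key — 3 of the 4.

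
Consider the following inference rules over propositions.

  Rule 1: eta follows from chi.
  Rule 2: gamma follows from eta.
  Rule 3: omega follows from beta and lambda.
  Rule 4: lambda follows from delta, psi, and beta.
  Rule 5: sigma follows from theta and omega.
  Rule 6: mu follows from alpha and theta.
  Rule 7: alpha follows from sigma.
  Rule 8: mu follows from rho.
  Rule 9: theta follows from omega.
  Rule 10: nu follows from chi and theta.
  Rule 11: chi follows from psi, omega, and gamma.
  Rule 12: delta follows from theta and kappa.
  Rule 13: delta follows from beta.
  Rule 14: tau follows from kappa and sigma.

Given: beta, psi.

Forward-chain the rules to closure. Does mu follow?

beta holds, so delta follows (Rule 13).
From delta, psi, and beta, Rule 4 gives lambda.
From beta and lambda, Rule 3 gives omega.
From omega, Rule 9 gives theta.
From theta and omega, Rule 5 gives sigma.
From sigma, Rule 7 gives alpha.
From alpha and theta, Rule 6 gives mu.

Yes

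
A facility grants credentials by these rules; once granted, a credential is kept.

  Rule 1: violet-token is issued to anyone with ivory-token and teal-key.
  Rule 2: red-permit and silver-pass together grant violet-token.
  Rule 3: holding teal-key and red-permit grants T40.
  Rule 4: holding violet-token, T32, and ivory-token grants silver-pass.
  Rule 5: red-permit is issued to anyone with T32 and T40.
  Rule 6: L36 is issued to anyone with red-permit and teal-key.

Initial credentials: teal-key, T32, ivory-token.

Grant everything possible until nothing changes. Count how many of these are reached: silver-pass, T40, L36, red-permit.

1

Holding ivory-token and teal-key grants violet-token (Rule 1).
Holding violet-token, T32, and ivory-token grants silver-pass (Rule 4).
silver-pass: reached.
T40 would need teal-key and red-permit (Rule 3), but red-permit is never granted.
L36 would need red-permit and teal-key (Rule 6), but red-permit is never granted.
red-permit would need T32 and T40 (Rule 5), but T40 is never granted.
Reached: silver-pass — 1 of the 4.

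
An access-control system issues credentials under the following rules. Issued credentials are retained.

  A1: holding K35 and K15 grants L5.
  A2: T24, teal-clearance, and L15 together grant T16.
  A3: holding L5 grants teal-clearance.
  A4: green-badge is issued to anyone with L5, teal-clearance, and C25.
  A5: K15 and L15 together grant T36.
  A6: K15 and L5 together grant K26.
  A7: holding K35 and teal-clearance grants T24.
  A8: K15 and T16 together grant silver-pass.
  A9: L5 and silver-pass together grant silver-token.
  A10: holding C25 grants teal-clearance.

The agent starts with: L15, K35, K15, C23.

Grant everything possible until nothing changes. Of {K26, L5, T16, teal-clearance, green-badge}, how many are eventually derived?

Holding K35 and K15 grants L5 (A1).
Holding L5 grants teal-clearance (A3).
Holding K15 and L5 grants K26 (A6).
Holding K35 and teal-clearance grants T24 (A7).
Holding T24, teal-clearance, and L15 grants T16 (A2).
K26: reached.
L5: reached.
T16: reached.
teal-clearance: reached.
green-badge would need L5, teal-clearance, and C25 (A4), but C25 is never granted.
Reached: K26, L5, T16, and teal-clearance — 4 of the 5.

4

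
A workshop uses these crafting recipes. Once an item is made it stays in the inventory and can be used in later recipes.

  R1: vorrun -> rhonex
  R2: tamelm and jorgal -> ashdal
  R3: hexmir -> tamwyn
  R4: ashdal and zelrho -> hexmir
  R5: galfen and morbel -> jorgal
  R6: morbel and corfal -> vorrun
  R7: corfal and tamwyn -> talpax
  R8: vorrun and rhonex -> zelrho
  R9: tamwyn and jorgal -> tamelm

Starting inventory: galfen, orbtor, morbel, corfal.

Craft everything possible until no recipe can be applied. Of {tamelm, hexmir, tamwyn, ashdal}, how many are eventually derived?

0

tamelm would need tamwyn and jorgal (R9), but tamwyn is never obtained.
hexmir would need ashdal and zelrho (R4), but ashdal is never obtained.
tamwyn would need hexmir (R3), but hexmir is never obtained.
ashdal would need tamelm and jorgal (R2), but tamelm is never obtained.
None of the 4 are reached.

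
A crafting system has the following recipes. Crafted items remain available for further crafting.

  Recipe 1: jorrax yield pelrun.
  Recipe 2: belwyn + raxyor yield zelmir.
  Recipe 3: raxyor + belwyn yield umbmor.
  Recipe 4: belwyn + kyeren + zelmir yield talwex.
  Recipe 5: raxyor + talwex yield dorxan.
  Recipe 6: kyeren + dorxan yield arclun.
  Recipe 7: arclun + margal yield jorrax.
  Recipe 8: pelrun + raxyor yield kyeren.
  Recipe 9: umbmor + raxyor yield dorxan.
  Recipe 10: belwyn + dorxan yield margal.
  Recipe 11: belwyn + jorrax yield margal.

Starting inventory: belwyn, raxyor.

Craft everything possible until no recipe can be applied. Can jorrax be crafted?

No

jorrax would need arclun and margal (Recipe 7), but arclun is never obtained.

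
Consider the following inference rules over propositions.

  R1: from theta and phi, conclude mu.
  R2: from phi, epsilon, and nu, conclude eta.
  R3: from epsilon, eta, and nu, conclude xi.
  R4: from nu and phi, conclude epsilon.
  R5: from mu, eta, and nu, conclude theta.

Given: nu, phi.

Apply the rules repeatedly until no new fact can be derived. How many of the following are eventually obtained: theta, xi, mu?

1

nu and phi hold, so epsilon follows (R4).
phi, epsilon, and nu hold, so eta follows (R2).
epsilon, eta, and nu hold, so xi follows (R3).
theta would need mu, eta, and nu (R5), but mu is never established.
xi: reached.
mu would need theta and phi (R1), but theta is never established.
Reached: xi — 1 of the 3.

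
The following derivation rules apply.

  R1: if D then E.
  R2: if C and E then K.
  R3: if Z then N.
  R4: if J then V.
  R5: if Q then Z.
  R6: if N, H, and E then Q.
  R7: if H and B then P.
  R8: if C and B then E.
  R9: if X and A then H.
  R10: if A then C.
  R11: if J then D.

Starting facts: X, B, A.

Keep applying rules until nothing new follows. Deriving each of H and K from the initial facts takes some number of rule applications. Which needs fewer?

H: X and A hold, so H follows (R9). [1 rule application]
K: A holds, so C follows (R10). C and B hold, so E follows (R8). From C and E, R2 gives K. [3 rule applications]
H needs fewer.

H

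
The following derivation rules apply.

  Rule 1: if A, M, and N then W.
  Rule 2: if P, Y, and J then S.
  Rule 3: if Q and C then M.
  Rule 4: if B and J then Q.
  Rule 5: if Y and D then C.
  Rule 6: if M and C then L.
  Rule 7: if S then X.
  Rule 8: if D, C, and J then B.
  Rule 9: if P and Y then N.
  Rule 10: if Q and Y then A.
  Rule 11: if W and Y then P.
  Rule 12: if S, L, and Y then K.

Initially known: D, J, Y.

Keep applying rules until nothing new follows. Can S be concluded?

No

S would need P, Y, and J (Rule 2), but P is never established.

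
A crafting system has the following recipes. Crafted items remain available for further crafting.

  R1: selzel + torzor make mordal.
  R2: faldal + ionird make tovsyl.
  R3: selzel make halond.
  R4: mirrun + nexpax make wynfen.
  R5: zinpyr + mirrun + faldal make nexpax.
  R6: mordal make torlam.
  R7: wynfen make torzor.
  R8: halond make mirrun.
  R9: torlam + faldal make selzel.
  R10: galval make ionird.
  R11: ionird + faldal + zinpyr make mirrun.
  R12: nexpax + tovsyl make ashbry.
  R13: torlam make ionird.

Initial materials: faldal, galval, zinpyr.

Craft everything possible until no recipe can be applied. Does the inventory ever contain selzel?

selzel would need torlam and faldal (R9), but torlam is never obtained.

No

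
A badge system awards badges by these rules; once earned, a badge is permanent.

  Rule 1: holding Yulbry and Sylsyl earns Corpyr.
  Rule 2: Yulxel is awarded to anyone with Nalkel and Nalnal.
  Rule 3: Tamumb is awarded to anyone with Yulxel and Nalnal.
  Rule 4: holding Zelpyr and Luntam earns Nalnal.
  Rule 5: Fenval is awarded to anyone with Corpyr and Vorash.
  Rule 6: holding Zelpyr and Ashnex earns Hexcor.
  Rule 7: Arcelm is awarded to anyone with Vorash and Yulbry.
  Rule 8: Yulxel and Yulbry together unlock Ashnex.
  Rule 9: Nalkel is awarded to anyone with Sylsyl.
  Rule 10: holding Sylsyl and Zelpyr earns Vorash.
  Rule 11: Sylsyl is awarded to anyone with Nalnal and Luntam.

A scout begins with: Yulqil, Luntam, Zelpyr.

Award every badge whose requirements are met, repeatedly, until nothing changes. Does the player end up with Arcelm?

Arcelm would need Vorash and Yulbry (Rule 7), but Yulbry is never earned.

No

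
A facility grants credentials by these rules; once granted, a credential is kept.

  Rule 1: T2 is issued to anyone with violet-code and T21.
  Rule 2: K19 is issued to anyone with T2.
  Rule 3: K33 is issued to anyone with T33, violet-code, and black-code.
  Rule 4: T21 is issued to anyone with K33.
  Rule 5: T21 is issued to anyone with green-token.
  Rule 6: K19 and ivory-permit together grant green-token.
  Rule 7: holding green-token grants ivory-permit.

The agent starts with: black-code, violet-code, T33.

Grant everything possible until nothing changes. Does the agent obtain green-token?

green-token would need K19 and ivory-permit (Rule 6), but ivory-permit is never granted.

No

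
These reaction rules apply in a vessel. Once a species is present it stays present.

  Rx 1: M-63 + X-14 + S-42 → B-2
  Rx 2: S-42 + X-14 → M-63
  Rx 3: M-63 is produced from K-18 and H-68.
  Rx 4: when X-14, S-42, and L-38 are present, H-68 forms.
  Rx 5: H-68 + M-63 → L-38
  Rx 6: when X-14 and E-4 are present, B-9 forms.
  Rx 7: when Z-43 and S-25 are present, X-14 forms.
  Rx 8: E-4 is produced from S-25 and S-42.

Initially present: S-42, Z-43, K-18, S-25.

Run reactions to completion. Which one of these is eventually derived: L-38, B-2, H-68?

B-2

Z-43 and S-25 present → X-14 forms (Rx 7).
S-42 and X-14 present → M-63 forms (Rx 2).
M-63, X-14, and S-42 present → B-2 forms (Rx 1).
H-68 would need X-14, S-42, and L-38 (Rx 4), but L-38 never forms. L-38 would need H-68 and M-63 (Rx 5), but H-68 never forms.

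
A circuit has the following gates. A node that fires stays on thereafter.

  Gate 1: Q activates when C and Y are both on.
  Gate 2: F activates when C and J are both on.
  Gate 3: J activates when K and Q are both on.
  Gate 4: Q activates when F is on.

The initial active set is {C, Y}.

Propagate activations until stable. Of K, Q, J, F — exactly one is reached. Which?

Gate 1: C and Y on → Q on.
No rule produces K, and it is not given. J would need K and Q (Gate 3), but K never turns on. F would need C and J (Gate 2), but J never turns on.

Q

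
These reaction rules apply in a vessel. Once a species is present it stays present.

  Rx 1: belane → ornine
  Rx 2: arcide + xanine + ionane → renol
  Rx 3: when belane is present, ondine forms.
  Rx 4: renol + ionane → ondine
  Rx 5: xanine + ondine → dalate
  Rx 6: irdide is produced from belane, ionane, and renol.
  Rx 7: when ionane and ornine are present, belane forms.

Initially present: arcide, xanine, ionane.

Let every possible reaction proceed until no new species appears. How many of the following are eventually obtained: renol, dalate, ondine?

3

arcide, xanine, and ionane present → renol forms (Rx 2).
renol and ionane present → ondine forms (Rx 4).
xanine and ondine present → dalate forms (Rx 5).
renol: reached.
dalate: reached.
ondine: reached.
All 3 are reached.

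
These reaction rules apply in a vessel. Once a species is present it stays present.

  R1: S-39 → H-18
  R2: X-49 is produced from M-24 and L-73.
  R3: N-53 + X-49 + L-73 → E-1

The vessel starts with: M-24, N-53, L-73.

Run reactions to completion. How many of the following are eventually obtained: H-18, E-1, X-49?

M-24 and L-73 present → X-49 forms (R2).
N-53, X-49, and L-73 present → E-1 forms (R3).
H-18 would need S-39 (R1), but S-39 never forms.
E-1: reached.
X-49: reached.
Reached: E-1 and X-49 — 2 of the 3.

2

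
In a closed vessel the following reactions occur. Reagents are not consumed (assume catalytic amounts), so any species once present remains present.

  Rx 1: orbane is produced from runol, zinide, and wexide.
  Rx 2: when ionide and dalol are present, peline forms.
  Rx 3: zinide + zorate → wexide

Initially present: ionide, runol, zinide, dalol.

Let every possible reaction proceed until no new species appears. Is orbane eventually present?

orbane would need runol, zinide, and wexide (Rx 1), but wexide never forms.

No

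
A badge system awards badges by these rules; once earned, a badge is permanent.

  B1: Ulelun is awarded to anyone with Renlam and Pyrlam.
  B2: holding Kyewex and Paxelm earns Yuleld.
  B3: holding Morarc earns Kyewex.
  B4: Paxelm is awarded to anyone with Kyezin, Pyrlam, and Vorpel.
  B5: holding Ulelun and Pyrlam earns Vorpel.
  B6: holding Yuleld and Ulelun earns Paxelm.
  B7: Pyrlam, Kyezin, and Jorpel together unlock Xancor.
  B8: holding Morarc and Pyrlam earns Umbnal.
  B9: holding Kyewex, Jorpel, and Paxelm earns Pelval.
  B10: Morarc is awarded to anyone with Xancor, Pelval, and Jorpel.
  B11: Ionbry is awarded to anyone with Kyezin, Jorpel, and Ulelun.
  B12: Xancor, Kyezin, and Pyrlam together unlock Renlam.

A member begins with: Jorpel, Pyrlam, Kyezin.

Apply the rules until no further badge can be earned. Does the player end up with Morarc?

Morarc would need Xancor, Pelval, and Jorpel (B10), but Pelval is never earned.

No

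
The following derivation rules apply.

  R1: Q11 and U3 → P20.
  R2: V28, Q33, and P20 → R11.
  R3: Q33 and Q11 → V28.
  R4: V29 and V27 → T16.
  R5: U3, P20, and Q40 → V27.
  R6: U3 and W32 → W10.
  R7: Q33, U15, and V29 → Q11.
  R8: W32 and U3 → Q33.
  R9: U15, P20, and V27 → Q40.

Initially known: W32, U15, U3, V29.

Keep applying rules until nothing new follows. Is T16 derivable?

No

T16 would need V29 and V27 (R4), but V27 is never established.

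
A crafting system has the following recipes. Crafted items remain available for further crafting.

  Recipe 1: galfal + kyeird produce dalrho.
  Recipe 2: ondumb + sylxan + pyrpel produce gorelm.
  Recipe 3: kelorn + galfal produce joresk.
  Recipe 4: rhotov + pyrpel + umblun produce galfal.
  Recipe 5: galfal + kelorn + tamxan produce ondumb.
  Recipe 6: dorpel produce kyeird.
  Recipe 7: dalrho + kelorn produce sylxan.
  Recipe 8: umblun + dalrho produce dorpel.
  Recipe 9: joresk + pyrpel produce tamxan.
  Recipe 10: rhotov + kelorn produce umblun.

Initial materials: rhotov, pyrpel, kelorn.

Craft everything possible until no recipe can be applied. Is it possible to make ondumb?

Yes

rhotov + kelorn → umblun (Recipe 10).
rhotov + pyrpel + umblun → galfal (Recipe 4).
kelorn + galfal → joresk (Recipe 3).
joresk + pyrpel → tamxan (Recipe 9).
Using Recipe 5, galfal, kelorn, and tamxan make ondumb.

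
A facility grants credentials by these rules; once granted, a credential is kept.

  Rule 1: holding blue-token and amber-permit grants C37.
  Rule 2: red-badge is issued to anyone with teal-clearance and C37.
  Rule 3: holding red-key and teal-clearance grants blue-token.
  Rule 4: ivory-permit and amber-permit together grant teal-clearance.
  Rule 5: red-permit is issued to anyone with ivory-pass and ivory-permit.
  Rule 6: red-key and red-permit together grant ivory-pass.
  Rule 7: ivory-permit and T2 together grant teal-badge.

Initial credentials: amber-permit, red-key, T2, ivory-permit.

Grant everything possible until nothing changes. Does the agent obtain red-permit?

red-permit would need ivory-pass and ivory-permit (Rule 5), but ivory-pass is never granted.

No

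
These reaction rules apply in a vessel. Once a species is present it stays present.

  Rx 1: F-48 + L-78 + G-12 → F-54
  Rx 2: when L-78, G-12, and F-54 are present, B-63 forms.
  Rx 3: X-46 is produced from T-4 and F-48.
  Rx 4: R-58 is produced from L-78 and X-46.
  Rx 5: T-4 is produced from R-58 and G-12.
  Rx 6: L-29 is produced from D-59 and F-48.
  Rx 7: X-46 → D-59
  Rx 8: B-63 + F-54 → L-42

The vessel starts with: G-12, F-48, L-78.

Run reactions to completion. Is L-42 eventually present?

Yes

F-48, L-78, and G-12 present → F-54 forms (Rx 1).
L-78, G-12, and F-54 present → B-63 forms (Rx 2).
B-63 and F-54 present → L-42 forms (Rx 8).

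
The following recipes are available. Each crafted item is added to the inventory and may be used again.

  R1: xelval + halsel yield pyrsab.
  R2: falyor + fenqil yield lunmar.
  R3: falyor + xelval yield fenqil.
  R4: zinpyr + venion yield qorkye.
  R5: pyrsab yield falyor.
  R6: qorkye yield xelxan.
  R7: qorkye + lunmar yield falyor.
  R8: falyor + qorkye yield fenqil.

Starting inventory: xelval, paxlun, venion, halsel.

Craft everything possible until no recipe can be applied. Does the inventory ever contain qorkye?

qorkye would need zinpyr and venion (R4), but zinpyr is never obtained.

No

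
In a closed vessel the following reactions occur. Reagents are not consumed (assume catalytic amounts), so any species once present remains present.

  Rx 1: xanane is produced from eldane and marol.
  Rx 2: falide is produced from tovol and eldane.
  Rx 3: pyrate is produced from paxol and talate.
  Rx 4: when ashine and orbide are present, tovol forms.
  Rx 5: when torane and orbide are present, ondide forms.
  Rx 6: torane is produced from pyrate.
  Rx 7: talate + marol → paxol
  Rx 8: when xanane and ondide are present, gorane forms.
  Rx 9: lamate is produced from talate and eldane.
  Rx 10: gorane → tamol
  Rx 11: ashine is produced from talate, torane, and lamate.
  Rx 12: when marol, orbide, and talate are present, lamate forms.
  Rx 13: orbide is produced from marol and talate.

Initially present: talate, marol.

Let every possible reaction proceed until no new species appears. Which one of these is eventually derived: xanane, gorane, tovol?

tovol

talate and marol present → paxol forms (Rx 7).
marol and talate present → orbide forms (Rx 13).
marol, orbide, and talate present → lamate forms (Rx 12).
paxol and talate present → pyrate forms (Rx 3).
pyrate present → torane forms (Rx 6).
talate, torane, and lamate present → ashine forms (Rx 11).
ashine and orbide present → tovol forms (Rx 4).
xanane would need eldane and marol (Rx 1), but eldane never forms. gorane would need xanane and ondide (Rx 8), but xanane never forms.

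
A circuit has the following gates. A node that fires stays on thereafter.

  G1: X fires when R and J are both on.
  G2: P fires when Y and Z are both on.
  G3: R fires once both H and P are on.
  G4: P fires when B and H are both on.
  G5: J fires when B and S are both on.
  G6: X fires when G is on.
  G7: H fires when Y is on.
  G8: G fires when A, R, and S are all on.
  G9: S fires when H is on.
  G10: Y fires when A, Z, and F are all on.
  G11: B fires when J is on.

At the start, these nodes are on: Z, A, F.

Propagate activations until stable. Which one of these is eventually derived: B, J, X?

X

A, Z, and F are on, so Y fires (G10).
Y is on, so H fires (G7).
Y and Z are on, so P fires (G2).
H and P are on, so R fires (G3).
G9: H on → S on.
A, R, and S are on, so G fires (G8).
G6: G on → X on.
J would need B and S (G5), but B never turns on. B would need J (G11), but J never turns on.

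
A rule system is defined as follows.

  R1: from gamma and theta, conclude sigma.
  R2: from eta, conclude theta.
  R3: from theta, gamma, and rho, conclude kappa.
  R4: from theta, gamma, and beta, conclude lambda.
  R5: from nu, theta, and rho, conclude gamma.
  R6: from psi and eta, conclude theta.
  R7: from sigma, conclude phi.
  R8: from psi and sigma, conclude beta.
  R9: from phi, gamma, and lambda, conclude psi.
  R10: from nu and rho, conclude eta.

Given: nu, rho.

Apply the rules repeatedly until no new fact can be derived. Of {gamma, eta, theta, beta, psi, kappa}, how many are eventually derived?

From nu and rho, R10 gives eta.
eta holds, so theta follows (R2).
From nu, theta, and rho, R5 gives gamma.
From theta, gamma, and rho, R3 gives kappa.
gamma: reached.
eta: reached.
theta: reached.
beta would need psi and sigma (R8), but psi is never established.
psi would need phi, gamma, and lambda (R9), but lambda is never established.
kappa: reached.
Reached: gamma, eta, theta, and kappa — 4 of the 6.

4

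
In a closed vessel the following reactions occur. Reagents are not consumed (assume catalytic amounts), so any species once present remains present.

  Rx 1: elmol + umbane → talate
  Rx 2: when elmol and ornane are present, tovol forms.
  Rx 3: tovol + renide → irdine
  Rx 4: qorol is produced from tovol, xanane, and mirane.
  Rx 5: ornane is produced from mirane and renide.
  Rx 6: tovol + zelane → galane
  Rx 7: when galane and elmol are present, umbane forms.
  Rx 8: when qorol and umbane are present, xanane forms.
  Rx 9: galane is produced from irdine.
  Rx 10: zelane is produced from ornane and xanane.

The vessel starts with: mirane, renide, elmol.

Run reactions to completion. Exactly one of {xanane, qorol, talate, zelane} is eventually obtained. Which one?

mirane and renide present → ornane forms (Rx 5).
elmol and ornane present → tovol forms (Rx 2).
tovol and renide present → irdine forms (Rx 3).
irdine present → galane forms (Rx 9).
galane and elmol present → umbane forms (Rx 7).
elmol and umbane present → talate forms (Rx 1).
qorol would need tovol, xanane, and mirane (Rx 4), but xanane never forms. zelane would need ornane and xanane (Rx 10), but xanane never forms. xanane would need qorol and umbane (Rx 8), but qorol never forms.

talate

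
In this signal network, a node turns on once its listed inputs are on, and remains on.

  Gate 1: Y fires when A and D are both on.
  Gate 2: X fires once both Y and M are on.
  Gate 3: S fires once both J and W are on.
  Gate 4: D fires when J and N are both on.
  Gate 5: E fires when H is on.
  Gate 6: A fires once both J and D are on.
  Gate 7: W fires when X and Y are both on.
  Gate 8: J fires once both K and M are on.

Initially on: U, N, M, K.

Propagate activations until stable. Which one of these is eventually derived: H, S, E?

K and M are on, so J fires (Gate 8).
J and N are on, so D fires (Gate 4).
J and D are on, so A fires (Gate 6).
A and D are on, so Y fires (Gate 1).
Gate 2: Y and M on → X on.
Gate 7: X and Y on → W on.
J and W are on, so S fires (Gate 3).
E would need H (Gate 5), but H never turns on. No rule produces H, and it is not given.

S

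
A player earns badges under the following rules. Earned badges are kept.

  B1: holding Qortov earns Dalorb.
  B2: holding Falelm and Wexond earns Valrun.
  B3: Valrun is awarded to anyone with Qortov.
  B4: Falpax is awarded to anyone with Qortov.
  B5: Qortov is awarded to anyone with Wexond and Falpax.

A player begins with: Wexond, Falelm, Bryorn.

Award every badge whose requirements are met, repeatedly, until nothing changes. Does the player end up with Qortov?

Qortov would need Wexond and Falpax (B5), but Falpax is never earned.

No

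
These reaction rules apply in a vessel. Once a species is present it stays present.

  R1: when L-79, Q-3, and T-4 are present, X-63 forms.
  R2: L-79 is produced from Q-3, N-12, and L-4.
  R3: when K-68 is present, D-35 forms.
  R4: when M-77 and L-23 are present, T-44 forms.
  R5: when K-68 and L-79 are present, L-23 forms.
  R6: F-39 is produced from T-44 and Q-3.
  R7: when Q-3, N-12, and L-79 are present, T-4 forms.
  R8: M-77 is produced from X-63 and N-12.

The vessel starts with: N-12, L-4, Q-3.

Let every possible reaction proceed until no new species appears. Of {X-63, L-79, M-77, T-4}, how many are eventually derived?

4

Q-3, N-12, and L-4 present → L-79 forms (R2).
Q-3, N-12, and L-79 present → T-4 forms (R7).
L-79, Q-3, and T-4 present → X-63 forms (R1).
X-63 and N-12 present → M-77 forms (R8).
X-63: reached.
L-79: reached.
M-77: reached.
T-4: reached.
All 4 are reached.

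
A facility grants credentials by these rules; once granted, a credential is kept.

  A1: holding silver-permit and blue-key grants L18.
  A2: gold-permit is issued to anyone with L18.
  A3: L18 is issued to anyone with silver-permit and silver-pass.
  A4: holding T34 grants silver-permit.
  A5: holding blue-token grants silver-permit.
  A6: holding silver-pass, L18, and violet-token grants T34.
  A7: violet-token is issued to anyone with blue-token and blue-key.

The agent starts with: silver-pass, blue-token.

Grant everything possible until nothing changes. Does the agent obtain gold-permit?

Holding blue-token grants silver-permit (A5).
Holding silver-permit and silver-pass grants L18 (A3).
Holding L18 grants gold-permit (A2).

Yes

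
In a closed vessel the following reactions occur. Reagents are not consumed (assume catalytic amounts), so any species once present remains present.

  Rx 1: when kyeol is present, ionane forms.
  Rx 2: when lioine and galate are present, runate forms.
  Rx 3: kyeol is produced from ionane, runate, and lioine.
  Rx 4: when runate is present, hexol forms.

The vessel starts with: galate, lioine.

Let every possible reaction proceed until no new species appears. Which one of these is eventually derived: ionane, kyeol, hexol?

lioine and galate present → runate forms (Rx 2).
runate present → hexol forms (Rx 4).
kyeol would need ionane, runate, and lioine (Rx 3), but ionane never forms. ionane would need kyeol (Rx 1), but kyeol never forms.

hexol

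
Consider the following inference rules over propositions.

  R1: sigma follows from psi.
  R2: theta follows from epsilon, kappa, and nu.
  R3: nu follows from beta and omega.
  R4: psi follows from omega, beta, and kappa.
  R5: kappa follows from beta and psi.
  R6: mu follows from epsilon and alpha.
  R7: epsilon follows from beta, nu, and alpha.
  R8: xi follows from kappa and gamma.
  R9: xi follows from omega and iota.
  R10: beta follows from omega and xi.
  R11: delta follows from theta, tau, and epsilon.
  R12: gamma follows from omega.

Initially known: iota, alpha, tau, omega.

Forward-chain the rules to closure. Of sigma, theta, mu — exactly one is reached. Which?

mu

From omega and iota, R9 gives xi.
omega and xi hold, so beta follows (R10).
beta and omega hold, so nu follows (R3).
beta, nu, and alpha hold, so epsilon follows (R7).
From epsilon and alpha, R6 gives mu.
theta would need epsilon, kappa, and nu (R2), but kappa is never established. sigma would need psi (R1), but psi is never established.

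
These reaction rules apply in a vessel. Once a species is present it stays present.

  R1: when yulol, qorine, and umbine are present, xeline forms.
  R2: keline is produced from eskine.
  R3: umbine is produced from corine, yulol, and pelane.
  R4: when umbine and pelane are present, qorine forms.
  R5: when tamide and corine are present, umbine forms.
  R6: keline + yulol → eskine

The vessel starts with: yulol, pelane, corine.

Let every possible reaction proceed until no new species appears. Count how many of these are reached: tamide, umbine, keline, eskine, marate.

1

corine, yulol, and pelane present → umbine forms (R3).
No rule produces tamide, and it is not given.
umbine: reached.
keline would need eskine (R2), but eskine never forms.
eskine would need keline and yulol (R6), but keline never forms.
No rule produces marate, and it is not given.
Reached: umbine — 1 of the 5.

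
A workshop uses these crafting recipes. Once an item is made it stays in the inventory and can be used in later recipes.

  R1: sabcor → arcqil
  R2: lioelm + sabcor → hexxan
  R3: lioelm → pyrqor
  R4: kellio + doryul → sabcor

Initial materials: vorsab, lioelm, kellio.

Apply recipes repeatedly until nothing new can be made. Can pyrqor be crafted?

Using R3, lioelm makes pyrqor.

Yes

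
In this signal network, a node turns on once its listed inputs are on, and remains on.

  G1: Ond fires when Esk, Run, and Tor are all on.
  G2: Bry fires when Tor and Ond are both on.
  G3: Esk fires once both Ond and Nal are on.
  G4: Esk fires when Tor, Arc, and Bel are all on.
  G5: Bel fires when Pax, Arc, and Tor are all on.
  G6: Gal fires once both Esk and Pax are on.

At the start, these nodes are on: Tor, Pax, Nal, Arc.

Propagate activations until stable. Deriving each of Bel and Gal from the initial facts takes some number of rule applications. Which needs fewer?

Bel

Bel: Pax, Arc, and Tor are on, so Bel fires (G5). [1 rule application]
Gal: G5: Pax, Arc, and Tor on → Bel on. G4: Tor, Arc, and Bel on → Esk on. G6: Esk and Pax on → Gal on. [3 rule applications]
Bel needs fewer.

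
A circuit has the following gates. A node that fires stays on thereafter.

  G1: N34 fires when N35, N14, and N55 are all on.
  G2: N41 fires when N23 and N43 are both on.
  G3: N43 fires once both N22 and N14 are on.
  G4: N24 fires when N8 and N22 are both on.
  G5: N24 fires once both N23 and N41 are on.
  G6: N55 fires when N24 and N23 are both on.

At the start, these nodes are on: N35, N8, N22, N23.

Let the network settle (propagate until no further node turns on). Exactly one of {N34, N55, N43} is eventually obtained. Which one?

G4: N8 and N22 on → N24 on.
G6: N24 and N23 on → N55 on.
N43 would need N22 and N14 (G3), but N14 never turns on. N34 would need N35, N14, and N55 (G1), but N14 never turns on.

N55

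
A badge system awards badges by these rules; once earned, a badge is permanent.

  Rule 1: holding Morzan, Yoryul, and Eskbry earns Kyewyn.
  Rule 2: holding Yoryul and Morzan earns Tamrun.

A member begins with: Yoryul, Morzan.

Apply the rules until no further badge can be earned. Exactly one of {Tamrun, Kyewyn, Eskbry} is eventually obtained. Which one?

With Yoryul and Morzan, Tamrun is earned (Rule 2).
Kyewyn would need Morzan, Yoryul, and Eskbry (Rule 1), but Eskbry is never earned. No rule produces Eskbry, and it is not given.

Tamrun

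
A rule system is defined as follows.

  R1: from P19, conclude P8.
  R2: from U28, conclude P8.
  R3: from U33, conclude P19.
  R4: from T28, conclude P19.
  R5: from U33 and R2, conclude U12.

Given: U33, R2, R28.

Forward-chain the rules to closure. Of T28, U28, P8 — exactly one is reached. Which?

From U33, R3 gives P19.
From P19, R1 gives P8.
No rule produces U28, and it is not given. No rule produces T28, and it is not given.

P8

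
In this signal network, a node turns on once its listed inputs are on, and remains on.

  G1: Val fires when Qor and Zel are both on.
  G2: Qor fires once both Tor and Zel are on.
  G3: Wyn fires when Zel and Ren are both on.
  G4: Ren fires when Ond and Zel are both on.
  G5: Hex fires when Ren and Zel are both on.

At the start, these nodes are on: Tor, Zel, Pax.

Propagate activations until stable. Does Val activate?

Yes

Tor and Zel are on, so Qor fires (G2).
Qor and Zel are on, so Val fires (G1).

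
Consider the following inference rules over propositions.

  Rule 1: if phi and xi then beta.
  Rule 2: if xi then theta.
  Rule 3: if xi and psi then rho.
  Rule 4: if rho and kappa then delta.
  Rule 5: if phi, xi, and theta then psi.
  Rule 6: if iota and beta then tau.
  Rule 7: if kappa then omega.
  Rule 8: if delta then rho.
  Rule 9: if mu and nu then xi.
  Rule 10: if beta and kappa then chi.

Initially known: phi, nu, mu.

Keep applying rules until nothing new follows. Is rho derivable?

Yes

mu and nu hold, so xi follows (Rule 9).
xi holds, so theta follows (Rule 2).
From phi, xi, and theta, Rule 5 gives psi.
xi and psi hold, so rho follows (Rule 3).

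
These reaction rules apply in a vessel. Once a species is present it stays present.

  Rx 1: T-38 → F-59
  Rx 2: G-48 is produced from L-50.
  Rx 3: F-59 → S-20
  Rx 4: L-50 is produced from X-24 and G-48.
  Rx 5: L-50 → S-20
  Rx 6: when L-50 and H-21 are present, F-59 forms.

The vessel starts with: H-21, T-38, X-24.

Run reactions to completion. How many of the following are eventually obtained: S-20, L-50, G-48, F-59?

2

T-38 present → F-59 forms (Rx 1).
F-59 present → S-20 forms (Rx 3).
S-20: reached.
L-50 would need X-24 and G-48 (Rx 4), but G-48 never forms.
G-48 would need L-50 (Rx 2), but L-50 never forms.
F-59: reached.
Reached: S-20 and F-59 — 2 of the 4.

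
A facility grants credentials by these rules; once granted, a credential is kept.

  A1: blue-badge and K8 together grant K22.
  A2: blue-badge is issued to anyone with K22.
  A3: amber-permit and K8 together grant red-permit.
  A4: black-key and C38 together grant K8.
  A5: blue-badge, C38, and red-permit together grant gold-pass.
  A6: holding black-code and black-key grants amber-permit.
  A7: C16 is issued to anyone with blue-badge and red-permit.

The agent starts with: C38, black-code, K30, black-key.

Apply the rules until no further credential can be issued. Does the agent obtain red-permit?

Yes

Holding black-code and black-key grants amber-permit (A6).
Holding black-key and C38 grants K8 (A4).
Holding amber-permit and K8 grants red-permit (A3).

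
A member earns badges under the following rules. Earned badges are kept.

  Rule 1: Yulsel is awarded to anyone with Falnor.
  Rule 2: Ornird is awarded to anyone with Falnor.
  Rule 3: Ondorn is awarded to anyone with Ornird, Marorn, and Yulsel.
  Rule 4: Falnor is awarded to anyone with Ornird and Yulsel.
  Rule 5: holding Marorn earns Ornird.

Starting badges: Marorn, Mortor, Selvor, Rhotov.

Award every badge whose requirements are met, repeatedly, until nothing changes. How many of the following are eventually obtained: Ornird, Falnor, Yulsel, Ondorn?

With Marorn, Ornird is earned (Rule 5).
Ornird: reached.
Falnor would need Ornird and Yulsel (Rule 4), but Yulsel is never earned.
Yulsel would need Falnor (Rule 1), but Falnor is never earned.
Ondorn would need Ornird, Marorn, and Yulsel (Rule 3), but Yulsel is never earned.
Reached: Ornird — 1 of the 4.

1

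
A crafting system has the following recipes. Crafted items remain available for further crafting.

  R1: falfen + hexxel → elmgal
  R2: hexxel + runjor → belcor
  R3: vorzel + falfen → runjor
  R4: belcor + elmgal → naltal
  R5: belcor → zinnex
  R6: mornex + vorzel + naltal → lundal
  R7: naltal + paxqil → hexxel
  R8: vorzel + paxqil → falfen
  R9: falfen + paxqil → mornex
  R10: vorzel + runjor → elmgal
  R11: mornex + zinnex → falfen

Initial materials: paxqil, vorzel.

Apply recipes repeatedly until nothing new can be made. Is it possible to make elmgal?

Yes

Using R8, vorzel and paxqil make falfen.
vorzel + falfen → runjor (R3).
vorzel + runjor → elmgal (R10).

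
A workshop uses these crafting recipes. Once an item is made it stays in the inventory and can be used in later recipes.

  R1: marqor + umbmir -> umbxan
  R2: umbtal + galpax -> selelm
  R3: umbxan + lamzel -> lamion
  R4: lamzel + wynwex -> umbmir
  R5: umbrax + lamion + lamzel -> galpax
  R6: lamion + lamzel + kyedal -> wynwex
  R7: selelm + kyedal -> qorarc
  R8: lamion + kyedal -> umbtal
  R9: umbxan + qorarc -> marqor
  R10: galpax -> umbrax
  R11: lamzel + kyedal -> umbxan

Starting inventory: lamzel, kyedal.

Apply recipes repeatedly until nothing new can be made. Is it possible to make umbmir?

Yes

Using R11, lamzel and kyedal make umbxan.
umbxan + lamzel -> lamion (R3).
Using R6, lamion, lamzel, and kyedal make wynwex.
Using R4, lamzel and wynwex make umbmir.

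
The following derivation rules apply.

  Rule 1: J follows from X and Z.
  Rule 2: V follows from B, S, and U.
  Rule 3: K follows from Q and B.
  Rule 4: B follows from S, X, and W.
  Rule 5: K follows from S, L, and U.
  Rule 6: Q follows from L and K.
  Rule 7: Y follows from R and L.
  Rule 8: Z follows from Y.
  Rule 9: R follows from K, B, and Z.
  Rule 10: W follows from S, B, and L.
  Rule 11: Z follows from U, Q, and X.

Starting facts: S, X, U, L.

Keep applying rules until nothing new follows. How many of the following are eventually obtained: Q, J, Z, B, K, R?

S, L, and U hold, so K follows (Rule 5).
L and K hold, so Q follows (Rule 6).
From U, Q, and X, Rule 11 gives Z.
X and Z hold, so J follows (Rule 1).
Q: reached.
J: reached.
Z: reached.
B would need S, X, and W (Rule 4), but W is never established.
K: reached.
R would need K, B, and Z (Rule 9), but B is never established.
Reached: Q, J, Z, and K — 4 of the 6.

4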